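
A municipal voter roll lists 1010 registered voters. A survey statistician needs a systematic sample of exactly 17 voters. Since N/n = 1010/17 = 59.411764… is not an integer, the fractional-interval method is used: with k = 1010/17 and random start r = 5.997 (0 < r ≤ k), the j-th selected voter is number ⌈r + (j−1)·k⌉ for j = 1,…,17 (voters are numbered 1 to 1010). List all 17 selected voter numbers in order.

j=1: r + 0k = 5.997 → ⌈·⌉ = 6
j=2: r + 1k = 65.408764… → ⌈·⌉ = 66
j=3: r + 2k = 124.820529… → ⌈·⌉ = 125
j=4: r + 3k = 184.232294… → ⌈·⌉ = 185
j=5: r + 4k = 243.644058… → ⌈·⌉ = 244
j=6: r + 5k = 303.055823… → ⌈·⌉ = 304
j=7: r + 6k = 362.467588… → ⌈·⌉ = 363
j=8: r + 7k = 421.879352… → ⌈·⌉ = 422
j=9: r + 8k = 481.291117… → ⌈·⌉ = 482
j=10: r + 9k = 540.702882… → ⌈·⌉ = 541
j=11: r + 10k = 600.114647… → ⌈·⌉ = 601
j=12: r + 11k = 659.526411… → ⌈·⌉ = 660
j=13: r + 12k = 718.938176… → ⌈·⌉ = 719
j=14: r + 13k = 778.349941… → ⌈·⌉ = 779
j=15: r + 14k = 837.761705… → ⌈·⌉ = 838
j=16: r + 15k = 897.173470… → ⌈·⌉ = 898
j=17: r + 16k = 956.585235… → ⌈·⌉ = 957

6, 66, 125, 185, 244, 304, 363, 422, 482, 541, 601, 660, 719, 779, 838, 898, 957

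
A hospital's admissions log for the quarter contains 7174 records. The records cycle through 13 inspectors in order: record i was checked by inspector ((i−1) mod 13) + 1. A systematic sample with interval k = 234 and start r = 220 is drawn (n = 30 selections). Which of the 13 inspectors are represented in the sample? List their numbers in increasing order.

12

Consecutive selections differ by k = 234, so their inspector numbers differ by 234 mod 13 = 0.
gcd(234, 13) = 13, so the sample visits 13/13 = 1 distinct residues mod 13.
Start 220 is inspector 12; the inspectors hit are 12.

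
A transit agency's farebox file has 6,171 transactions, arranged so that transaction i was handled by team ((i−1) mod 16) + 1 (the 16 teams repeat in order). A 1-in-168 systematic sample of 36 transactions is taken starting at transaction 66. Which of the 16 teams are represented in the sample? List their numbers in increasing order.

Consecutive selections differ by k = 168, so their team numbers differ by 168 mod 16 = 8.
gcd(168, 16) = 8, so the sample visits 16/8 = 2 distinct residues mod 16.
Start 66 is team 2; the teams hit are 2, 10.

2, 10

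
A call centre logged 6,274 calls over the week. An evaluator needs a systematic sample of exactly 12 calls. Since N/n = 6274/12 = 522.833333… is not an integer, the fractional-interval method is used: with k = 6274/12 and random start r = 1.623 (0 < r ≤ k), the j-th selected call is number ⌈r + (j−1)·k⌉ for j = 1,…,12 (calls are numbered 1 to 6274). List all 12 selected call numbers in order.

2, 525, 1048, 1571, 2093, 2616, 3139, 3662, 4185, 4708, 5230, 5753

j=1: r + 0k = 1.623 → ⌈·⌉ = 2
j=2: r + 1k = 524.456333… → ⌈·⌉ = 525
j=3: r + 2k = 1047.289666… → ⌈·⌉ = 1048
j=4: r + 3k = 1570.123 → ⌈·⌉ = 1571
j=5: r + 4k = 2092.956333… → ⌈·⌉ = 2093
j=6: r + 5k = 2615.789666… → ⌈·⌉ = 2616
j=7: r + 6k = 3138.623 → ⌈·⌉ = 3139
j=8: r + 7k = 3661.456333… → ⌈·⌉ = 3662
j=9: r + 8k = 4184.289666… → ⌈·⌉ = 4185
j=10: r + 9k = 4707.123 → ⌈·⌉ = 4708
j=11: r + 10k = 5229.956333… → ⌈·⌉ = 5230
j=12: r + 11k = 5752.789666… → ⌈·⌉ = 5753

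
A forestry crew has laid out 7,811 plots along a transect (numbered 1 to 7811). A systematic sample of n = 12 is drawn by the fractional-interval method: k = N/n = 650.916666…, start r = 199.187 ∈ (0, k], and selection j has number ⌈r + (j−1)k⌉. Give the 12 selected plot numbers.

j=1: r + 0k = 199.187 → ⌈·⌉ = 200
j=2: r + 1k = 850.103666… → ⌈·⌉ = 851
j=3: r + 2k = 1501.020333… → ⌈·⌉ = 1502
j=4: r + 3k = 2151.937 → ⌈·⌉ = 2152
j=5: r + 4k = 2802.853666… → ⌈·⌉ = 2803
j=6: r + 5k = 3453.770333… → ⌈·⌉ = 3454
j=7: r + 6k = 4104.687 → ⌈·⌉ = 4105
j=8: r + 7k = 4755.603666… → ⌈·⌉ = 4756
j=9: r + 8k = 5406.520333… → ⌈·⌉ = 5407
j=10: r + 9k = 6057.437 → ⌈·⌉ = 6058
j=11: r + 10k = 6708.353666… → ⌈·⌉ = 6709
j=12: r + 11k = 7359.270333… → ⌈·⌉ = 7360

200, 851, 1502, 2152, 2803, 3454, 4105, 4756, 5407, 6058, 6709, 7360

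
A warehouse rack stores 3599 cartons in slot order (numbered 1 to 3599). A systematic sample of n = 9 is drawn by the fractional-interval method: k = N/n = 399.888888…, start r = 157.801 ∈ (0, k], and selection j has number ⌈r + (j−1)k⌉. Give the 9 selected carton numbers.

158, 558, 958, 1358, 1758, 2158, 2558, 2958, 3357

j=1: r + 0k = 157.801 → ⌈·⌉ = 158
j=2: r + 1k = 557.689888… → ⌈·⌉ = 558
j=3: r + 2k = 957.578777… → ⌈·⌉ = 958
j=4: r + 3k = 1357.467666… → ⌈·⌉ = 1358
j=5: r + 4k = 1757.356555… → ⌈·⌉ = 1758
j=6: r + 5k = 2157.245444… → ⌈·⌉ = 2158
j=7: r + 6k = 2557.134333… → ⌈·⌉ = 2558
j=8: r + 7k = 2957.023222… → ⌈·⌉ = 2958
j=9: r + 8k = 3356.912111… → ⌈·⌉ = 3357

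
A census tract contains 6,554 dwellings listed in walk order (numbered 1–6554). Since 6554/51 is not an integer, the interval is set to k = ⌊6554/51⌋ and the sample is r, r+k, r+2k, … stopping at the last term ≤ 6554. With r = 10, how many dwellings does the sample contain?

k = ⌊6554/51⌋ = 128
Achieved size = ⌊(6554 − 10)/128⌋ + 1 = ⌊6544/128⌋ + 1 = 51 + 1 = 52
(last selection: 10 + 51×128 = 6538 ≤ 6554; next would be 6666 > 6554)

52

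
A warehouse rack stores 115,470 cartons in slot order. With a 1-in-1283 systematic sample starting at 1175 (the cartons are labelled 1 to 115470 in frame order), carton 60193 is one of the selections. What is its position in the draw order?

k = 1283
position = (60193 − 1175)/1283 + 1 = 59018/1283 + 1 = 46 + 1 = 47

47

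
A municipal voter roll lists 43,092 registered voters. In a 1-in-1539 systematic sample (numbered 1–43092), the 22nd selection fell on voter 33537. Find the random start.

k = 1539
r = 33537 − (22−1)×1539 = 33537 − 32319 = 1218

1218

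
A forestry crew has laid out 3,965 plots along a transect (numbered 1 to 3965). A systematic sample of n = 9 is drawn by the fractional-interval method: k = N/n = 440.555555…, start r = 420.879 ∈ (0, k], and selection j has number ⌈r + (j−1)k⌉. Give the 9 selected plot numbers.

421, 862, 1302, 1743, 2184, 2624, 3065, 3505, 3946

j=1: r + 0k = 420.879 → ⌈·⌉ = 421
j=2: r + 1k = 861.434555… → ⌈·⌉ = 862
j=3: r + 2k = 1301.990111… → ⌈·⌉ = 1302
j=4: r + 3k = 1742.545666… → ⌈·⌉ = 1743
j=5: r + 4k = 2183.101222… → ⌈·⌉ = 2184
j=6: r + 5k = 2623.656777… → ⌈·⌉ = 2624
j=7: r + 6k = 3064.212333… → ⌈·⌉ = 3065
j=8: r + 7k = 3504.767888… → ⌈·⌉ = 3505
j=9: r + 8k = 3945.323444… → ⌈·⌉ = 3946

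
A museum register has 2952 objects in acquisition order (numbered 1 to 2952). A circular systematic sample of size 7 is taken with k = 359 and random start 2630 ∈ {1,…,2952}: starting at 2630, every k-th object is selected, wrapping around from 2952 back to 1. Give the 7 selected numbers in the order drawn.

Selection 1: 2630
Selection 2: 2630 + 359 = 2989 → 2989 − 2952 = 37
Selection 3: 37 + 359 = 396
Selection 4: 396 + 359 = 755
Selection 5: 755 + 359 = 1114
Selection 6: 1114 + 359 = 1473
Selection 7: 1473 + 359 = 1832

2630, 37, 396, 755, 1114, 1473, 1832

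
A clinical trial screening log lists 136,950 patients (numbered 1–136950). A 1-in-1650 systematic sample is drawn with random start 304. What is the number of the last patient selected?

135604

k = 1650
83rd selection = r + (83−1)·k = 304 + 82×1650 = 304 + 135300 = 135604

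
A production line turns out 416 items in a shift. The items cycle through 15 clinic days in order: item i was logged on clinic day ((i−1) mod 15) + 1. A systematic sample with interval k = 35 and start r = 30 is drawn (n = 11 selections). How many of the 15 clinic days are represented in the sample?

Consecutive selections differ by k = 35, so their clinic day numbers differ by 35 mod 15 = 5.
gcd(35, 15) = 5, so the sample visits 15/5 = 3 distinct residues mod 15.
Start 30 is clinic day 15; the clinic days hit are 5, 10, 15.

3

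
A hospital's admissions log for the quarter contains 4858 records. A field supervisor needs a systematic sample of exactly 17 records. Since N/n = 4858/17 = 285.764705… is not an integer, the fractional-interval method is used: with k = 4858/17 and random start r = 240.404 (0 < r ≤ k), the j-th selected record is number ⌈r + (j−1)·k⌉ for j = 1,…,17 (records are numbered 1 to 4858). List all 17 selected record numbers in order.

j=1: r + 0k = 240.404 → ⌈·⌉ = 241
j=2: r + 1k = 526.168705… → ⌈·⌉ = 527
j=3: r + 2k = 811.933411… → ⌈·⌉ = 812
j=4: r + 3k = 1097.698117… → ⌈·⌉ = 1098
j=5: r + 4k = 1383.462823… → ⌈·⌉ = 1384
j=6: r + 5k = 1669.227529… → ⌈·⌉ = 1670
j=7: r + 6k = 1954.992235… → ⌈·⌉ = 1955
j=8: r + 7k = 2240.756941… → ⌈·⌉ = 2241
j=9: r + 8k = 2526.521647… → ⌈·⌉ = 2527
j=10: r + 9k = 2812.286352… → ⌈·⌉ = 2813
j=11: r + 10k = 3098.051058… → ⌈·⌉ = 3099
j=12: r + 11k = 3383.815764… → ⌈·⌉ = 3384
j=13: r + 12k = 3669.580470… → ⌈·⌉ = 3670
j=14: r + 13k = 3955.345176… → ⌈·⌉ = 3956
j=15: r + 14k = 4241.109882… → ⌈·⌉ = 4242
j=16: r + 15k = 4526.874588… → ⌈·⌉ = 4527
j=17: r + 16k = 4812.639294… → ⌈·⌉ = 4813

241, 527, 812, 1098, 1384, 1670, 1955, 2241, 2527, 2813, 3099, 3384, 3670, 3956, 4242, 4527, 4813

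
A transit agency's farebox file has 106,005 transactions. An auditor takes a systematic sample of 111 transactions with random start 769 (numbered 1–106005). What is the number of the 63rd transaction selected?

k = 106005/111 = 955
63rd selection = r + (63−1)·k = 769 + 62×955 = 769 + 59210 = 59979

59979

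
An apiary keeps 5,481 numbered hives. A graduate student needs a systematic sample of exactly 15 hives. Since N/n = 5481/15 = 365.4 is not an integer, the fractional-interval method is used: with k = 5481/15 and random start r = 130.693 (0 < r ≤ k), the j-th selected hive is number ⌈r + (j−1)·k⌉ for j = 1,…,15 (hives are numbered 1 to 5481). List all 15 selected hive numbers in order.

j=1: r + 0k = 130.693 → ⌈·⌉ = 131
j=2: r + 1k = 496.093 → ⌈·⌉ = 497
j=3: r + 2k = 861.493 → ⌈·⌉ = 862
j=4: r + 3k = 1226.893 → ⌈·⌉ = 1227
j=5: r + 4k = 1592.293 → ⌈·⌉ = 1593
j=6: r + 5k = 1957.693 → ⌈·⌉ = 1958
j=7: r + 6k = 2323.093 → ⌈·⌉ = 2324
j=8: r + 7k = 2688.493 → ⌈·⌉ = 2689
j=9: r + 8k = 3053.893 → ⌈·⌉ = 3054
j=10: r + 9k = 3419.293 → ⌈·⌉ = 3420
j=11: r + 10k = 3784.693 → ⌈·⌉ = 3785
j=12: r + 11k = 4150.093 → ⌈·⌉ = 4151
j=13: r + 12k = 4515.493 → ⌈·⌉ = 4516
j=14: r + 13k = 4880.893 → ⌈·⌉ = 4881
j=15: r + 14k = 5246.293 → ⌈·⌉ = 5247

131, 497, 862, 1227, 1593, 1958, 2324, 2689, 3054, 3420, 3785, 4151, 4516, 4881, 5247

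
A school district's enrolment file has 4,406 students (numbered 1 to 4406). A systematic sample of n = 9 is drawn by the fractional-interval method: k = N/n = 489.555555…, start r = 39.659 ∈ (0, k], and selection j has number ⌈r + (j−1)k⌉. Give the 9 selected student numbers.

j=1: r + 0k = 39.659 → ⌈·⌉ = 40
j=2: r + 1k = 529.214555… → ⌈·⌉ = 530
j=3: r + 2k = 1018.770111… → ⌈·⌉ = 1019
j=4: r + 3k = 1508.325666… → ⌈·⌉ = 1509
j=5: r + 4k = 1997.881222… → ⌈·⌉ = 1998
j=6: r + 5k = 2487.436777… → ⌈·⌉ = 2488
j=7: r + 6k = 2976.992333… → ⌈·⌉ = 2977
j=8: r + 7k = 3466.547888… → ⌈·⌉ = 3467
j=9: r + 8k = 3956.103444… → ⌈·⌉ = 3957

40, 530, 1019, 1509, 1998, 2488, 2977, 3467, 3957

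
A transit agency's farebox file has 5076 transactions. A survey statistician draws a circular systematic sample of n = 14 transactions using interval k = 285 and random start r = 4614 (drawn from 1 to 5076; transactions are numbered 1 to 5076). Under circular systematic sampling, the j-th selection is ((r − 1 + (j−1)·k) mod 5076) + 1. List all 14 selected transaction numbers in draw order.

Selection 1: 4614
Selection 2: 4614 + 285 = 4899
Selection 3: 4899 + 285 = 5184 → 5184 − 5076 = 108
Selection 4: 108 + 285 = 393
Selection 5: 393 + 285 = 678
Selection 6: 678 + 285 = 963
Selection 7: 963 + 285 = 1248
Selection 8: 1248 + 285 = 1533
Selection 9: 1533 + 285 = 1818
Selection 10: 1818 + 285 = 2103
Selection 11: 2103 + 285 = 2388
Selection 12: 2388 + 285 = 2673
Selection 13: 2673 + 285 = 2958
Selection 14: 2958 + 285 = 3243

4614, 4899, 108, 393, 678, 963, 1248, 1533, 1818, 2103, 2388, 2673, 2958, 3243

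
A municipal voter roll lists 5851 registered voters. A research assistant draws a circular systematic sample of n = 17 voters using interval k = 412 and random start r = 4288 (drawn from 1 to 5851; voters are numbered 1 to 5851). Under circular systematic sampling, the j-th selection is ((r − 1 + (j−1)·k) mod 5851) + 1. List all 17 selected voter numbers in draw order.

Selection 1: 4288
Selection 2: 4288 + 412 = 4700
Selection 3: 4700 + 412 = 5112
Selection 4: 5112 + 412 = 5524
Selection 5: 5524 + 412 = 5936 → 5936 − 5851 = 85
Selection 6: 85 + 412 = 497
Selection 7: 497 + 412 = 909
Selection 8: 909 + 412 = 1321
Selection 9: 1321 + 412 = 1733
Selection 10: 1733 + 412 = 2145
Selection 11: 2145 + 412 = 2557
Selection 12: 2557 + 412 = 2969
Selection 13: 2969 + 412 = 3381
Selection 14: 3381 + 412 = 3793
Selection 15: 3793 + 412 = 4205
Selection 16: 4205 + 412 = 4617
Selection 17: 4617 + 412 = 5029

4288, 4700, 5112, 5524, 85, 497, 909, 1321, 1733, 2145, 2557, 2969, 3381, 3793, 4205, 4617, 5029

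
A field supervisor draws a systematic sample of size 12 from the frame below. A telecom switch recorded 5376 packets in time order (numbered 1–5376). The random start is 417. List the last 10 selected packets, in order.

k = N/n = 5376/12 = 448
3rd selection = 417 + 2×448 = 1313
4th: 1313 + 448 = 1761
5th: 1761 + 448 = 2209
6th: 2209 + 448 = 2657
7th: 2657 + 448 = 3105
8th: 3105 + 448 = 3553
9th: 3553 + 448 = 4001
10th: 4001 + 448 = 4449
11th: 4449 + 448 = 4897
12th: 4897 + 448 = 5345

1313, 1761, 2209, 2657, 3105, 3553, 4001, 4449, 4897, 5345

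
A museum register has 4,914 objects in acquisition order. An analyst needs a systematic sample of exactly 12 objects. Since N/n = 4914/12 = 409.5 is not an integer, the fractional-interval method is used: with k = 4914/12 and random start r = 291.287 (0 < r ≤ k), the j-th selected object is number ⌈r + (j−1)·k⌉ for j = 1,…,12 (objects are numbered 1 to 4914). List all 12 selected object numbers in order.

292, 701, 1111, 1520, 1930, 2339, 2749, 3158, 3568, 3977, 4387, 4796

j=1: r + 0k = 291.287 → ⌈·⌉ = 292
j=2: r + 1k = 700.787 → ⌈·⌉ = 701
j=3: r + 2k = 1110.287 → ⌈·⌉ = 1111
j=4: r + 3k = 1519.787 → ⌈·⌉ = 1520
j=5: r + 4k = 1929.287 → ⌈·⌉ = 1930
j=6: r + 5k = 2338.787 → ⌈·⌉ = 2339
j=7: r + 6k = 2748.287 → ⌈·⌉ = 2749
j=8: r + 7k = 3157.787 → ⌈·⌉ = 3158
j=9: r + 8k = 3567.287 → ⌈·⌉ = 3568
j=10: r + 9k = 3976.787 → ⌈·⌉ = 3977
j=11: r + 10k = 4386.287 → ⌈·⌉ = 4387
j=12: r + 11k = 4795.787 → ⌈·⌉ = 4796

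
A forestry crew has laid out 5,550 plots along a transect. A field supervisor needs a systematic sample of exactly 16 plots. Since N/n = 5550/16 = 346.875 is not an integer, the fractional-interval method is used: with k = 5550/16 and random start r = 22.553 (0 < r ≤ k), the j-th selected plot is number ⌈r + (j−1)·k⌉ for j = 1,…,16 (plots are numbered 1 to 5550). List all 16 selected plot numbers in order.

23, 370, 717, 1064, 1411, 1757, 2104, 2451, 2798, 3145, 3492, 3839, 4186, 4532, 4879, 5226

j=1: r + 0k = 22.553 → ⌈·⌉ = 23
j=2: r + 1k = 369.428 → ⌈·⌉ = 370
j=3: r + 2k = 716.303 → ⌈·⌉ = 717
j=4: r + 3k = 1063.178 → ⌈·⌉ = 1064
j=5: r + 4k = 1410.053 → ⌈·⌉ = 1411
j=6: r + 5k = 1756.928 → ⌈·⌉ = 1757
j=7: r + 6k = 2103.803 → ⌈·⌉ = 2104
j=8: r + 7k = 2450.678 → ⌈·⌉ = 2451
j=9: r + 8k = 2797.553 → ⌈·⌉ = 2798
j=10: r + 9k = 3144.428 → ⌈·⌉ = 3145
j=11: r + 10k = 3491.303 → ⌈·⌉ = 3492
j=12: r + 11k = 3838.178 → ⌈·⌉ = 3839
j=13: r + 12k = 4185.053 → ⌈·⌉ = 4186
j=14: r + 13k = 4531.928 → ⌈·⌉ = 4532
j=15: r + 14k = 4878.803 → ⌈·⌉ = 4879
j=16: r + 15k = 5225.678 → ⌈·⌉ = 5226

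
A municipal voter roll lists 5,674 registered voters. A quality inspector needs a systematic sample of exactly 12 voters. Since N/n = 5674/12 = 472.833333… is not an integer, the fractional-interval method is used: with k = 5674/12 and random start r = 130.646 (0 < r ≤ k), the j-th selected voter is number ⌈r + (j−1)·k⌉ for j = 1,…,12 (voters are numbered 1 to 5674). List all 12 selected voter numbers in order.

j=1: r + 0k = 130.646 → ⌈·⌉ = 131
j=2: r + 1k = 603.479333… → ⌈·⌉ = 604
j=3: r + 2k = 1076.312666… → ⌈·⌉ = 1077
j=4: r + 3k = 1549.146 → ⌈·⌉ = 1550
j=5: r + 4k = 2021.979333… → ⌈·⌉ = 2022
j=6: r + 5k = 2494.812666… → ⌈·⌉ = 2495
j=7: r + 6k = 2967.646 → ⌈·⌉ = 2968
j=8: r + 7k = 3440.479333… → ⌈·⌉ = 3441
j=9: r + 8k = 3913.312666… → ⌈·⌉ = 3914
j=10: r + 9k = 4386.146 → ⌈·⌉ = 4387
j=11: r + 10k = 4858.979333… → ⌈·⌉ = 4859
j=12: r + 11k = 5331.812666… → ⌈·⌉ = 5332

131, 604, 1077, 1550, 2022, 2495, 2968, 3441, 3914, 4387, 4859, 5332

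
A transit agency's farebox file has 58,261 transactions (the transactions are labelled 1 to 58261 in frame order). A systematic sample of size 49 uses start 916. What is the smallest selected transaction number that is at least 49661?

k = 58261/49 = 1189
Steps past start: ⌈(49661 − 916)/1189⌉ = ⌈48745/1189⌉ = 41
Selected transaction: 916 + 41×1189 = 49665

49665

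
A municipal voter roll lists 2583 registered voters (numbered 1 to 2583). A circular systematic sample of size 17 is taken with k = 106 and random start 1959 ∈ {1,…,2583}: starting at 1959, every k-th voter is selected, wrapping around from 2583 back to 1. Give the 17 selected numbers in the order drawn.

Selection 1: 1959
Selection 2: 1959 + 106 = 2065
Selection 3: 2065 + 106 = 2171
Selection 4: 2171 + 106 = 2277
Selection 5: 2277 + 106 = 2383
Selection 6: 2383 + 106 = 2489
Selection 7: 2489 + 106 = 2595 → 2595 − 2583 = 12
Selection 8: 12 + 106 = 118
Selection 9: 118 + 106 = 224
Selection 10: 224 + 106 = 330
Selection 11: 330 + 106 = 436
Selection 12: 436 + 106 = 542
Selection 13: 542 + 106 = 648
Selection 14: 648 + 106 = 754
Selection 15: 754 + 106 = 860
Selection 16: 860 + 106 = 966
Selection 17: 966 + 106 = 1072

1959, 2065, 2171, 2277, 2383, 2489, 12, 118, 224, 330, 436, 542, 648, 754, 860, 966, 1072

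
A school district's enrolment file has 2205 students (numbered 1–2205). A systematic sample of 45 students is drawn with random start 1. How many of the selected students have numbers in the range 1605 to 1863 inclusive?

6

k = 2205/45 = 49
First selection ≥ 1605: 1 + ⌈(1605−1)/49⌉·49 = 1 + 33×49 = 1618
Last selection ≤ 1863: 1 + ⌊(1863−1)/49⌋·49 = 1 + 38×49 = 1863
Count = 38 − 33 + 1 = 6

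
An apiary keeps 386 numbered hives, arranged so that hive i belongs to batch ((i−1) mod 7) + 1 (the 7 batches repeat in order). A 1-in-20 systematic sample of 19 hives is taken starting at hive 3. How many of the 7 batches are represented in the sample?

7

Consecutive selections differ by k = 20, so their batch numbers differ by 20 mod 7 = 6.
gcd(20, 7) = 1, so the sample visits 7/1 = 7 distinct residues mod 7.
Start 3 is batch 3; the batches hit are 1, 2, 3, 4, 5, 6, 7.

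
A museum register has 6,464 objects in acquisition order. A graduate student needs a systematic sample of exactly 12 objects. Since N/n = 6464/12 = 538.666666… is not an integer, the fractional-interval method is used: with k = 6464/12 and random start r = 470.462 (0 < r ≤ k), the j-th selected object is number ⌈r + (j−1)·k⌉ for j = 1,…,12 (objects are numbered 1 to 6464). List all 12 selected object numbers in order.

j=1: r + 0k = 470.462 → ⌈·⌉ = 471
j=2: r + 1k = 1009.128666… → ⌈·⌉ = 1010
j=3: r + 2k = 1547.795333… → ⌈·⌉ = 1548
j=4: r + 3k = 2086.462 → ⌈·⌉ = 2087
j=5: r + 4k = 2625.128666… → ⌈·⌉ = 2626
j=6: r + 5k = 3163.795333… → ⌈·⌉ = 3164
j=7: r + 6k = 3702.462 → ⌈·⌉ = 3703
j=8: r + 7k = 4241.128666… → ⌈·⌉ = 4242
j=9: r + 8k = 4779.795333… → ⌈·⌉ = 4780
j=10: r + 9k = 5318.462 → ⌈·⌉ = 5319
j=11: r + 10k = 5857.128666… → ⌈·⌉ = 5858
j=12: r + 11k = 6395.795333… → ⌈·⌉ = 6396

471, 1010, 1548, 2087, 2626, 3164, 3703, 4242, 4780, 5319, 5858, 6396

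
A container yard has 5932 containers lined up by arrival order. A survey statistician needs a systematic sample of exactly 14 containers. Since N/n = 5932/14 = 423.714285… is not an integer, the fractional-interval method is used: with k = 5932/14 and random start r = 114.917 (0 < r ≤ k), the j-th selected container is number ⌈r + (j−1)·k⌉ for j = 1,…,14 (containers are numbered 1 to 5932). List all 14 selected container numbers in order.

115, 539, 963, 1387, 1810, 2234, 2658, 3081, 3505, 3929, 4353, 4776, 5200, 5624

j=1: r + 0k = 114.917 → ⌈·⌉ = 115
j=2: r + 1k = 538.631285… → ⌈·⌉ = 539
j=3: r + 2k = 962.345571… → ⌈·⌉ = 963
j=4: r + 3k = 1386.059857… → ⌈·⌉ = 1387
j=5: r + 4k = 1809.774142… → ⌈·⌉ = 1810
j=6: r + 5k = 2233.488428… → ⌈·⌉ = 2234
j=7: r + 6k = 2657.202714… → ⌈·⌉ = 2658
j=8: r + 7k = 3080.917 → ⌈·⌉ = 3081
j=9: r + 8k = 3504.631285… → ⌈·⌉ = 3505
j=10: r + 9k = 3928.345571… → ⌈·⌉ = 3929
j=11: r + 10k = 4352.059857… → ⌈·⌉ = 4353
j=12: r + 11k = 4775.774142… → ⌈·⌉ = 4776
j=13: r + 12k = 5199.488428… → ⌈·⌉ = 5200
j=14: r + 13k = 5623.202714… → ⌈·⌉ = 5624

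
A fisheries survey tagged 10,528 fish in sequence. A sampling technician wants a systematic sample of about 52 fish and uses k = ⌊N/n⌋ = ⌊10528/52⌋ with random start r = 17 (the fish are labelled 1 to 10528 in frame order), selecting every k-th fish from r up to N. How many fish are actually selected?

k = ⌊10528/52⌋ = 202
Achieved size = ⌊(10528 − 17)/202⌋ + 1 = ⌊10511/202⌋ + 1 = 52 + 1 = 53
(last selection: 17 + 52×202 = 10521 ≤ 10528; next would be 10723 > 10528)

53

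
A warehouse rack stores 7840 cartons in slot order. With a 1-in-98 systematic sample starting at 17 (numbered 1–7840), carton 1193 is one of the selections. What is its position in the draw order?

k = 98
position = (1193 − 17)/98 + 1 = 1176/98 + 1 = 12 + 1 = 13

13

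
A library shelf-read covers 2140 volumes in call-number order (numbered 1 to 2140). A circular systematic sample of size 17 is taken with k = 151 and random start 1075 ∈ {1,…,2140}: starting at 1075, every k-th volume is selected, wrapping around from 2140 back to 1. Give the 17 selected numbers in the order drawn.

Selection 1: 1075
Selection 2: 1075 + 151 = 1226
Selection 3: 1226 + 151 = 1377
Selection 4: 1377 + 151 = 1528
Selection 5: 1528 + 151 = 1679
Selection 6: 1679 + 151 = 1830
Selection 7: 1830 + 151 = 1981
Selection 8: 1981 + 151 = 2132
Selection 9: 2132 + 151 = 2283 → 2283 − 2140 = 143
Selection 10: 143 + 151 = 294
Selection 11: 294 + 151 = 445
Selection 12: 445 + 151 = 596
Selection 13: 596 + 151 = 747
Selection 14: 747 + 151 = 898
Selection 15: 898 + 151 = 1049
Selection 16: 1049 + 151 = 1200
Selection 17: 1200 + 151 = 1351

1075, 1226, 1377, 1528, 1679, 1830, 1981, 2132, 143, 294, 445, 596, 747, 898, 1049, 1200, 1351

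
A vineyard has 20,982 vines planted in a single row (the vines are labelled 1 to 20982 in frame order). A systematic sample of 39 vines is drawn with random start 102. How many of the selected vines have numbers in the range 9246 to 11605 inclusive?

5

k = 20982/39 = 538
First selection ≥ 9246: 102 + ⌈(9246−102)/538⌉·538 = 102 + 17×538 = 9248
Last selection ≤ 11605: 102 + ⌊(11605−102)/538⌋·538 = 102 + 21×538 = 11400
Count = 21 − 17 + 1 = 5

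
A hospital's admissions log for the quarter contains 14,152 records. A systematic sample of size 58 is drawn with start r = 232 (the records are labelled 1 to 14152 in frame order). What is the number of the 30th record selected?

k = 14152/58 = 244
30th selection = r + (30−1)·k = 232 + 29×244 = 232 + 7076 = 7308

7308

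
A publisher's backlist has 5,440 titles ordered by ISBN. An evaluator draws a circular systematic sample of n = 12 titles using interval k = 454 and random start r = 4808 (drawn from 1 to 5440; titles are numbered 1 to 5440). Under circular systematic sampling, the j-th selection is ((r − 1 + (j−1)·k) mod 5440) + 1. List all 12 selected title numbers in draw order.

Selection 1: 4808
Selection 2: 4808 + 454 = 5262
Selection 3: 5262 + 454 = 5716 → 5716 − 5440 = 276
Selection 4: 276 + 454 = 730
Selection 5: 730 + 454 = 1184
Selection 6: 1184 + 454 = 1638
Selection 7: 1638 + 454 = 2092
Selection 8: 2092 + 454 = 2546
Selection 9: 2546 + 454 = 3000
Selection 10: 3000 + 454 = 3454
Selection 11: 3454 + 454 = 3908
Selection 12: 3908 + 454 = 4362

4808, 5262, 276, 730, 1184, 1638, 2092, 2546, 3000, 3454, 3908, 4362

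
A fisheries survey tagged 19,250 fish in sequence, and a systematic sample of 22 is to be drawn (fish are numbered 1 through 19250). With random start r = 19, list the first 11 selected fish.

19, 894, 1769, 2644, 3519, 4394, 5269, 6144, 7019, 7894, 8769

k = N/n = 19250/22 = 875
fish 1: 19
fish 2: 19 + 875 = 894
fish 3: 894 + 875 = 1769
fish 4: 1769 + 875 = 2644
fish 5: 2644 + 875 = 3519
fish 6: 3519 + 875 = 4394
fish 7: 4394 + 875 = 5269
fish 8: 5269 + 875 = 6144
fish 9: 6144 + 875 = 7019
fish 10: 7019 + 875 = 7894
fish 11: 7894 + 875 = 8769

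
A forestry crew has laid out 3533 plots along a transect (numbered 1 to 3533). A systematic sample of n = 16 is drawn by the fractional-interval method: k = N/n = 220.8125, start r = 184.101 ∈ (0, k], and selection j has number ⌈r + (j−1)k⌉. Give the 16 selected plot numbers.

185, 405, 626, 847, 1068, 1289, 1509, 1730, 1951, 2172, 2393, 2614, 2834, 3055, 3276, 3497

j=1: r + 0k = 184.101 → ⌈·⌉ = 185
j=2: r + 1k = 404.9135 → ⌈·⌉ = 405
j=3: r + 2k = 625.726 → ⌈·⌉ = 626
j=4: r + 3k = 846.5385 → ⌈·⌉ = 847
j=5: r + 4k = 1067.351 → ⌈·⌉ = 1068
j=6: r + 5k = 1288.1635 → ⌈·⌉ = 1289
j=7: r + 6k = 1508.976 → ⌈·⌉ = 1509
j=8: r + 7k = 1729.7885 → ⌈·⌉ = 1730
j=9: r + 8k = 1950.601 → ⌈·⌉ = 1951
j=10: r + 9k = 2171.4135 → ⌈·⌉ = 2172
j=11: r + 10k = 2392.226 → ⌈·⌉ = 2393
j=12: r + 11k = 2613.0385 → ⌈·⌉ = 2614
j=13: r + 12k = 2833.851 → ⌈·⌉ = 2834
j=14: r + 13k = 3054.6635 → ⌈·⌉ = 3055
j=15: r + 14k = 3275.476 → ⌈·⌉ = 3276
j=16: r + 15k = 3496.2885 → ⌈·⌉ = 3497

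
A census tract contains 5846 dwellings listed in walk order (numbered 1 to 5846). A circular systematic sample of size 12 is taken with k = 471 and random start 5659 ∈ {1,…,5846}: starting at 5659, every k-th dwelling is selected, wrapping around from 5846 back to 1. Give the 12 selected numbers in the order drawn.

5659, 284, 755, 1226, 1697, 2168, 2639, 3110, 3581, 4052, 4523, 4994

Selection 1: 5659
Selection 2: 5659 + 471 = 6130 → 6130 − 5846 = 284
Selection 3: 284 + 471 = 755
Selection 4: 755 + 471 = 1226
Selection 5: 1226 + 471 = 1697
Selection 6: 1697 + 471 = 2168
Selection 7: 2168 + 471 = 2639
Selection 8: 2639 + 471 = 3110
Selection 9: 3110 + 471 = 3581
Selection 10: 3581 + 471 = 4052
Selection 11: 4052 + 471 = 4523
Selection 12: 4523 + 471 = 4994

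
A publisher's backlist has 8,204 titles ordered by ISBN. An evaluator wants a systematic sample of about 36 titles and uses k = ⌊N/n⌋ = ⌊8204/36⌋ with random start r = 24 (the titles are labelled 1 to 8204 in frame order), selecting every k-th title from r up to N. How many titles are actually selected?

k = ⌊8204/36⌋ = 227
Achieved size = ⌊(8204 − 24)/227⌋ + 1 = ⌊8180/227⌋ + 1 = 36 + 1 = 37
(last selection: 24 + 36×227 = 8196 ≤ 8204; next would be 8423 > 8204)

37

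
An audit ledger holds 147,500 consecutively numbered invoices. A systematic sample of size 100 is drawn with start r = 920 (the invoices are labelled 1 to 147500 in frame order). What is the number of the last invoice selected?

k = 147500/100 = 1475
100th selection = r + (100−1)·k = 920 + 99×1475 = 920 + 146025 = 146945

146945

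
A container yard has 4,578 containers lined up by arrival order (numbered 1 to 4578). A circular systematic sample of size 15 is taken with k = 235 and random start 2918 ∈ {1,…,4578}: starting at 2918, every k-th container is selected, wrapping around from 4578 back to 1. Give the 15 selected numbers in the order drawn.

2918, 3153, 3388, 3623, 3858, 4093, 4328, 4563, 220, 455, 690, 925, 1160, 1395, 1630

Selection 1: 2918
Selection 2: 2918 + 235 = 3153
Selection 3: 3153 + 235 = 3388
Selection 4: 3388 + 235 = 3623
Selection 5: 3623 + 235 = 3858
Selection 6: 3858 + 235 = 4093
Selection 7: 4093 + 235 = 4328
Selection 8: 4328 + 235 = 4563
Selection 9: 4563 + 235 = 4798 → 4798 − 4578 = 220
Selection 10: 220 + 235 = 455
Selection 11: 455 + 235 = 690
Selection 12: 690 + 235 = 925
Selection 13: 925 + 235 = 1160
Selection 14: 1160 + 235 = 1395
Selection 15: 1395 + 235 = 1630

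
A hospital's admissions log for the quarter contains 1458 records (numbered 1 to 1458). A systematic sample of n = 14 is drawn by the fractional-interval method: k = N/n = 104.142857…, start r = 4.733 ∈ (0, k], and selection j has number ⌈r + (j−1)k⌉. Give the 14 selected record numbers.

j=1: r + 0k = 4.733 → ⌈·⌉ = 5
j=2: r + 1k = 108.875857… → ⌈·⌉ = 109
j=3: r + 2k = 213.018714… → ⌈·⌉ = 214
j=4: r + 3k = 317.161571… → ⌈·⌉ = 318
j=5: r + 4k = 421.304428… → ⌈·⌉ = 422
j=6: r + 5k = 525.447285… → ⌈·⌉ = 526
j=7: r + 6k = 629.590142… → ⌈·⌉ = 630
j=8: r + 7k = 733.733 → ⌈·⌉ = 734
j=9: r + 8k = 837.875857… → ⌈·⌉ = 838
j=10: r + 9k = 942.018714… → ⌈·⌉ = 943
j=11: r + 10k = 1046.161571… → ⌈·⌉ = 1047
j=12: r + 11k = 1150.304428… → ⌈·⌉ = 1151
j=13: r + 12k = 1254.447285… → ⌈·⌉ = 1255
j=14: r + 13k = 1358.590142… → ⌈·⌉ = 1359

5, 109, 214, 318, 422, 526, 630, 734, 838, 943, 1047, 1151, 1255, 1359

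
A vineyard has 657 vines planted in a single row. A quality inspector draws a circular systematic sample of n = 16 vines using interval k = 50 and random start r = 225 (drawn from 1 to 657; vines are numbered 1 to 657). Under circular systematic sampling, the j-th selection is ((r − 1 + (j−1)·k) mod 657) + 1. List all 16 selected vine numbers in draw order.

225, 275, 325, 375, 425, 475, 525, 575, 625, 18, 68, 118, 168, 218, 268, 318

Selection 1: 225
Selection 2: 225 + 50 = 275
Selection 3: 275 + 50 = 325
Selection 4: 325 + 50 = 375
Selection 5: 375 + 50 = 425
Selection 6: 425 + 50 = 475
Selection 7: 475 + 50 = 525
Selection 8: 525 + 50 = 575
Selection 9: 575 + 50 = 625
Selection 10: 625 + 50 = 675 → 675 − 657 = 18
Selection 11: 18 + 50 = 68
Selection 12: 68 + 50 = 118
Selection 13: 118 + 50 = 168
Selection 14: 168 + 50 = 218
Selection 15: 218 + 50 = 268
Selection 16: 268 + 50 = 318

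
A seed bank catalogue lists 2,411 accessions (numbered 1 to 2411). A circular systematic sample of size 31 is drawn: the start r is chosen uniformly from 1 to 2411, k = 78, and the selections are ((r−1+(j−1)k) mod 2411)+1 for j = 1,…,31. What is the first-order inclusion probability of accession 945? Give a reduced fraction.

31/2411

For each position j, as r ranges over 1…2411 the j-th selection hits every accession exactly once, so accession 945 is selected for exactly 31 of the 2411 starts.
Inclusion probability = 31/2411.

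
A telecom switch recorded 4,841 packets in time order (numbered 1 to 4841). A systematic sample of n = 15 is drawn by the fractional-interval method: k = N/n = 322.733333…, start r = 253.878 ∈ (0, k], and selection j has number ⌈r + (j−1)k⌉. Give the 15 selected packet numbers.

j=1: r + 0k = 253.878 → ⌈·⌉ = 254
j=2: r + 1k = 576.611333… → ⌈·⌉ = 577
j=3: r + 2k = 899.344666… → ⌈·⌉ = 900
j=4: r + 3k = 1222.078 → ⌈·⌉ = 1223
j=5: r + 4k = 1544.811333… → ⌈·⌉ = 1545
j=6: r + 5k = 1867.544666… → ⌈·⌉ = 1868
j=7: r + 6k = 2190.278 → ⌈·⌉ = 2191
j=8: r + 7k = 2513.011333… → ⌈·⌉ = 2514
j=9: r + 8k = 2835.744666… → ⌈·⌉ = 2836
j=10: r + 9k = 3158.478 → ⌈·⌉ = 3159
j=11: r + 10k = 3481.211333… → ⌈·⌉ = 3482
j=12: r + 11k = 3803.944666… → ⌈·⌉ = 3804
j=13: r + 12k = 4126.678 → ⌈·⌉ = 4127
j=14: r + 13k = 4449.411333… → ⌈·⌉ = 4450
j=15: r + 14k = 4772.144666… → ⌈·⌉ = 4773

254, 577, 900, 1223, 1545, 1868, 2191, 2514, 2836, 3159, 3482, 3804, 4127, 4450, 4773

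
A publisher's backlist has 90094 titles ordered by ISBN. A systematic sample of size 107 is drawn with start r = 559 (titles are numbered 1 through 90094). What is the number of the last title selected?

89811

k = 90094/107 = 842
107th selection = r + (107−1)·k = 559 + 106×842 = 559 + 89252 = 89811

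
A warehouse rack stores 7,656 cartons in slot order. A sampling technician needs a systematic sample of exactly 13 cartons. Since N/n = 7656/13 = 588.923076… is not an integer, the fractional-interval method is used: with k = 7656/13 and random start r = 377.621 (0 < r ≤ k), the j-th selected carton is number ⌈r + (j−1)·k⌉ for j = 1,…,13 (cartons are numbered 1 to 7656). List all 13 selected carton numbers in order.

378, 967, 1556, 2145, 2734, 3323, 3912, 4501, 5090, 5678, 6267, 6856, 7445

j=1: r + 0k = 377.621 → ⌈·⌉ = 378
j=2: r + 1k = 966.544076… → ⌈·⌉ = 967
j=3: r + 2k = 1555.467153… → ⌈·⌉ = 1556
j=4: r + 3k = 2144.390230… → ⌈·⌉ = 2145
j=5: r + 4k = 2733.313307… → ⌈·⌉ = 2734
j=6: r + 5k = 3322.236384… → ⌈·⌉ = 3323
j=7: r + 6k = 3911.159461… → ⌈·⌉ = 3912
j=8: r + 7k = 4500.082538… → ⌈·⌉ = 4501
j=9: r + 8k = 5089.005615… → ⌈·⌉ = 5090
j=10: r + 9k = 5677.928692… → ⌈·⌉ = 5678
j=11: r + 10k = 6266.851769… → ⌈·⌉ = 6267
j=12: r + 11k = 6855.774846… → ⌈·⌉ = 6856
j=13: r + 12k = 7444.697923… → ⌈·⌉ = 7445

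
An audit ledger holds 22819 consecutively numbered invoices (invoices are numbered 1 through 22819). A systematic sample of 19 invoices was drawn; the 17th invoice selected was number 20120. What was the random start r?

904

k = 22819/19 = 1201
r = 20120 − (17−1)×1201 = 20120 − 19216 = 904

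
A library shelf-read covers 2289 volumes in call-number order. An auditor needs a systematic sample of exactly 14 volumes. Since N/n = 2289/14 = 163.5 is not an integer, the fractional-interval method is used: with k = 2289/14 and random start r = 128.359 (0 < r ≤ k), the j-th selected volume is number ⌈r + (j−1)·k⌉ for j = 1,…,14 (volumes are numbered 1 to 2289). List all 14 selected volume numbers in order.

129, 292, 456, 619, 783, 946, 1110, 1273, 1437, 1600, 1764, 1927, 2091, 2254

j=1: r + 0k = 128.359 → ⌈·⌉ = 129
j=2: r + 1k = 291.859 → ⌈·⌉ = 292
j=3: r + 2k = 455.359 → ⌈·⌉ = 456
j=4: r + 3k = 618.859 → ⌈·⌉ = 619
j=5: r + 4k = 782.359 → ⌈·⌉ = 783
j=6: r + 5k = 945.859 → ⌈·⌉ = 946
j=7: r + 6k = 1109.359 → ⌈·⌉ = 1110
j=8: r + 7k = 1272.859 → ⌈·⌉ = 1273
j=9: r + 8k = 1436.359 → ⌈·⌉ = 1437
j=10: r + 9k = 1599.859 → ⌈·⌉ = 1600
j=11: r + 10k = 1763.359 → ⌈·⌉ = 1764
j=12: r + 11k = 1926.859 → ⌈·⌉ = 1927
j=13: r + 12k = 2090.359 → ⌈·⌉ = 2091
j=14: r + 13k = 2253.859 → ⌈·⌉ = 2254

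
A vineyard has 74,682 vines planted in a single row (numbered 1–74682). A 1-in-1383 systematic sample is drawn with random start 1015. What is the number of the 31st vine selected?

42505

k = 1383
31st selection = r + (31−1)·k = 1015 + 30×1383 = 1015 + 41490 = 42505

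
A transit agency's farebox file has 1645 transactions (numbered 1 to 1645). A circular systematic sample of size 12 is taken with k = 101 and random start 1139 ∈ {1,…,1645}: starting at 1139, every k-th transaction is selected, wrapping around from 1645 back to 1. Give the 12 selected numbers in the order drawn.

Selection 1: 1139
Selection 2: 1139 + 101 = 1240
Selection 3: 1240 + 101 = 1341
Selection 4: 1341 + 101 = 1442
Selection 5: 1442 + 101 = 1543
Selection 6: 1543 + 101 = 1644
Selection 7: 1644 + 101 = 1745 → 1745 − 1645 = 100
Selection 8: 100 + 101 = 201
Selection 9: 201 + 101 = 302
Selection 10: 302 + 101 = 403
Selection 11: 403 + 101 = 504
Selection 12: 504 + 101 = 605

1139, 1240, 1341, 1442, 1543, 1644, 100, 201, 302, 403, 504, 605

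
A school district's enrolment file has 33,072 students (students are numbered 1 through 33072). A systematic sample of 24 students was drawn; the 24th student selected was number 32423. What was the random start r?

729

k = 33072/24 = 1378
r = 32423 − (24−1)×1378 = 32423 − 31694 = 729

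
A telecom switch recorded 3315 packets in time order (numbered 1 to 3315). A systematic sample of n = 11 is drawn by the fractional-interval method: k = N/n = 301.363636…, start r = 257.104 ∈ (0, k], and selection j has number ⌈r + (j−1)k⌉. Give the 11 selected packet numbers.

j=1: r + 0k = 257.104 → ⌈·⌉ = 258
j=2: r + 1k = 558.467636… → ⌈·⌉ = 559
j=3: r + 2k = 859.831272… → ⌈·⌉ = 860
j=4: r + 3k = 1161.194909… → ⌈·⌉ = 1162
j=5: r + 4k = 1462.558545… → ⌈·⌉ = 1463
j=6: r + 5k = 1763.922181… → ⌈·⌉ = 1764
j=7: r + 6k = 2065.285818… → ⌈·⌉ = 2066
j=8: r + 7k = 2366.649454… → ⌈·⌉ = 2367
j=9: r + 8k = 2668.013090… → ⌈·⌉ = 2669
j=10: r + 9k = 2969.376727… → ⌈·⌉ = 2970
j=11: r + 10k = 3270.740363… → ⌈·⌉ = 3271

258, 559, 860, 1162, 1463, 1764, 2066, 2367, 2669, 2970, 3271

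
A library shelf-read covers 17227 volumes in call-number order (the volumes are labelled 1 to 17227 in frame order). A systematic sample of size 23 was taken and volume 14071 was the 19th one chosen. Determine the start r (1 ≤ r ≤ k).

589

k = 17227/23 = 749
r = 14071 − (19−1)×749 = 14071 − 13482 = 589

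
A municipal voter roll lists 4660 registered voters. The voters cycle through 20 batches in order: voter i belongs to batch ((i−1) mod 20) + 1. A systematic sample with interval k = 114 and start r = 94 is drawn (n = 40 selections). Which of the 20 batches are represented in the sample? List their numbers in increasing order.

Consecutive selections differ by k = 114, so their batch numbers differ by 114 mod 20 = 14.
gcd(114, 20) = 2, so the sample visits 20/2 = 10 distinct residues mod 20.
Start 94 is batch 14; the batches hit are 2, 4, 6, 8, 10, 12, 14, 16, 18, 20.

2, 4, 6, 8, 10, 12, 14, 16, 18, 20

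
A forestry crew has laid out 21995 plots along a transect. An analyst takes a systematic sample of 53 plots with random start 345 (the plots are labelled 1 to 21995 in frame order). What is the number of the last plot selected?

21925

k = 21995/53 = 415
53rd selection = r + (53−1)·k = 345 + 52×415 = 345 + 21580 = 21925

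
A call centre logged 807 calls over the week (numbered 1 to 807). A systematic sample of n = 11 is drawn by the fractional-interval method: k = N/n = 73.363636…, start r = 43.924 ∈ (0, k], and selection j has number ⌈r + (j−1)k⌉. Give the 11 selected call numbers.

j=1: r + 0k = 43.924 → ⌈·⌉ = 44
j=2: r + 1k = 117.287636… → ⌈·⌉ = 118
j=3: r + 2k = 190.651272… → ⌈·⌉ = 191
j=4: r + 3k = 264.014909… → ⌈·⌉ = 265
j=5: r + 4k = 337.378545… → ⌈·⌉ = 338
j=6: r + 5k = 410.742181… → ⌈·⌉ = 411
j=7: r + 6k = 484.105818… → ⌈·⌉ = 485
j=8: r + 7k = 557.469454… → ⌈·⌉ = 558
j=9: r + 8k = 630.833090… → ⌈·⌉ = 631
j=10: r + 9k = 704.196727… → ⌈·⌉ = 705
j=11: r + 10k = 777.560363… → ⌈·⌉ = 778

44, 118, 191, 265, 338, 411, 485, 558, 631, 705, 778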